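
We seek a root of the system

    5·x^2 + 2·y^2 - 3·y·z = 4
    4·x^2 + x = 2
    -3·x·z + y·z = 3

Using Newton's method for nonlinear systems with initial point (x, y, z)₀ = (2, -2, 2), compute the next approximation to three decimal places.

(1.059, -1.427, 0.474)

At (2, -2, 2): F = (36.000, 16.000, -19.000).
Jacobian J = [[10·x, 4·y - 3·z, -3·y], [8·x + 1, 0, 0], [-3·z, z, -3·x + y]].
At the point, J = [[20.000, -14.000, 6.000], [17.000, 0.000, 0.000], [-6.000, 2.000, -8.000]] (det J = -1700.000).
Solving J·Δ = −F gives Δ = (-0.941, 0.573, -1.526).
Then the next iterate is (x, y, z)₁ = (1.059, -1.427, 0.474).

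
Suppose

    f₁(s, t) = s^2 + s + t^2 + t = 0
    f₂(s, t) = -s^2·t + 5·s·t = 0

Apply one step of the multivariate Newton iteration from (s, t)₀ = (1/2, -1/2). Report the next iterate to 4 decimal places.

(0.2500, -0.2222)

At (1/2, -1/2): F = (0.5000, -1.1250).
Jacobian J = [[2·s + 1, 2·t + 1], [-2·s·t + 5·t, -s^2 + 5·s]].
At the point, J = [[2.0000, 0.0000], [-2.0000, 2.2500]] (det J = 4.5000).
Solving J·Δ = −F gives Δ = (-0.2500, 0.2778).
Then the next iterate is (s, t)₁ = (0.2500, -0.2222).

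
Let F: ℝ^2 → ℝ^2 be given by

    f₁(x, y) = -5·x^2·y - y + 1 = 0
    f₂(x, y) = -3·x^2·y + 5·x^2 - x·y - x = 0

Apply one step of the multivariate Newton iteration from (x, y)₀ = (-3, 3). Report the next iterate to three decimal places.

(-1.239, 3.468)

At (-3, 3): F = (-137.000, -24.000).
Jacobian J = [[-10·x·y, -5·x^2 - 1], [-6·x·y + 10·x - y - 1, -3·x^2 - x]].
At the point, J = [[90.000, -46.000], [20.000, -24.000]] (det J = -1240.000).
Solving J·Δ = −F gives Δ = (1.761, 0.468).
Then the next iterate is (x, y)₁ = (-1.239, 3.468).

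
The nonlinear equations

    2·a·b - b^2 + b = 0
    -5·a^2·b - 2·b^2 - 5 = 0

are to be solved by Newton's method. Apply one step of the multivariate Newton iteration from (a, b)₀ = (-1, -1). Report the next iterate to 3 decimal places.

(-1.167, -1.333)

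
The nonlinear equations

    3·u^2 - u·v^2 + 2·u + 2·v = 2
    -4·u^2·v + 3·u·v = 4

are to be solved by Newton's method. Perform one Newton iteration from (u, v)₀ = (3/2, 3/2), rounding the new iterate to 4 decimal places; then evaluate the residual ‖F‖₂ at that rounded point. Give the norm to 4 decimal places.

4.3028

At (3/2, 3/2): F = (7.3750, -10.7500).
Jacobian J = [[6·u - v^2 + 2, -2·u·v + 2], [-8·u·v + 3·v, -4·u^2 + 3·u]].
At the point, J = [[8.7500, -2.5000], [-13.5000, -4.5000]] (det J = -73.1250).
Solving J·Δ = −F gives Δ = (-0.8214, 0.0752).
Then the next iterate is (u, v)₁ = (0.6786, 1.5752).
Re-evaluating at (0.6786, 1.5752): F = (2.205314, -3.694713), so ‖F‖₂ = 4.3028.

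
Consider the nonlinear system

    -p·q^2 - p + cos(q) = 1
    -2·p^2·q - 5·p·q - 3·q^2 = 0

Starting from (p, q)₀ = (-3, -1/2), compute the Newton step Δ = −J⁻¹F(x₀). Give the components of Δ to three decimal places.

(0.214, 1.333)

At (-3, -1/2): F = (3.62758, 0.750).
Jacobian J = [[-q^2 - 1, -2·p·q - sin(q)], [-4·p·q - 5·q, -2·p^2 - 5·p - 6·q]].
At the point, J = [[-1.250, -2.52057], [-3.500, 0.000]] (det J = -8.82201).
Solving J·Δ = −F gives Δ = (0.214, 1.333).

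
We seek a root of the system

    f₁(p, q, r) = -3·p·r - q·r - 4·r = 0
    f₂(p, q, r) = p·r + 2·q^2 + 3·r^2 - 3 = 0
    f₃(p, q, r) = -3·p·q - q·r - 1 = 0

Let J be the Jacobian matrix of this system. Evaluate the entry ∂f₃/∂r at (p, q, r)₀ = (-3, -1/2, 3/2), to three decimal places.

∂f₃/∂r = -q.
At (-3, -1/2, 3/2) this is 0.500.

0.500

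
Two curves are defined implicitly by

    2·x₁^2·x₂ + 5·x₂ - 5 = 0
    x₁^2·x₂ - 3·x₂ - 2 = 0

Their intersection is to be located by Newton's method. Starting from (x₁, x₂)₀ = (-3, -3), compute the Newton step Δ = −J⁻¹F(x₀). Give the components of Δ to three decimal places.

(0.081, 3.091)

At (-3, -3): F = (-74.000, -20.000).
Jacobian J = [[4·x₁·x₂, 2·x₁^2 + 5], [2·x₁·x₂, x₁^2 - 3]].
At the point, J = [[36.000, 23.000], [18.000, 6.000]] (det J = -198.000).
Solving J·Δ = −F gives Δ = (0.081, 3.091).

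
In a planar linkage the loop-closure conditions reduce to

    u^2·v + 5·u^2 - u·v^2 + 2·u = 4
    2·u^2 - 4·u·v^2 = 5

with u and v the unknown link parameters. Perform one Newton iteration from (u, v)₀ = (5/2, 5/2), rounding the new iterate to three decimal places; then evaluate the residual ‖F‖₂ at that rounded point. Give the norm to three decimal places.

19.357

At (5/2, 5/2): F = (32.250, -55.000).
Jacobian J = [[2·u·v + 10·u - v^2 + 2, u^2 - 2·u·v], [4·u - 4·v^2, -8·u·v]].
At the point, J = [[33.250, -6.250], [-15.000, -50.000]] (det J = -1756.250).
Solving J·Δ = −F gives Δ = (-1.114, -0.766).
Then the next iterate is (u, v)₁ = (1.386, 1.734).
Re-evaluating at (1.386, 1.734): F = (7.54062, -17.82746), so ‖F‖₂ = 19.357.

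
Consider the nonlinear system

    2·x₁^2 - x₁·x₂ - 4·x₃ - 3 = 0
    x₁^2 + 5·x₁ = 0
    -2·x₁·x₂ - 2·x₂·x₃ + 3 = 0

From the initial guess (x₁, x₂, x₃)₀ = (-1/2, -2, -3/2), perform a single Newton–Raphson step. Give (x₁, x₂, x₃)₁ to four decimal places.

(0.0625, -1.9444, -0.8681)

At (-1/2, -2, -3/2): F = (2.5000, -2.2500, -5.0000).
Jacobian J = [[4·x₁ - x₂, -x₁, -4], [2·x₁ + 5, 0, 0], [-2·x₂, -2·x₁ - 2·x₃, -2·x₂]].
At the point, J = [[0.0000, 0.5000, -4.0000], [4.0000, 0.0000, 0.0000], [4.0000, 4.0000, 4.0000]] (det J = -72.0000).
Solving J·Δ = −F gives Δ = (0.5625, 0.0556, 0.6319).
Then the next iterate is (x₁, x₂, x₃)₁ = (0.0625, -1.9444, -0.8681).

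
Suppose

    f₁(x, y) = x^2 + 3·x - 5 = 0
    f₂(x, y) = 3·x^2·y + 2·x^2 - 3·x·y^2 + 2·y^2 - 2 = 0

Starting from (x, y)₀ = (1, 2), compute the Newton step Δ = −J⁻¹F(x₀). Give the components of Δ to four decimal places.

(0.2000, 2.8000)

At (1, 2): F = (-1.0000, 2.0000).
Jacobian J = [[2·x + 3, 0], [6·x·y + 4·x - 3·y^2, 3·x^2 - 6·x·y + 4·y]].
At the point, J = [[5.0000, 0.0000], [4.0000, -1.0000]] (det J = -5.0000).
Solving J·Δ = −F gives Δ = (0.2000, 2.8000).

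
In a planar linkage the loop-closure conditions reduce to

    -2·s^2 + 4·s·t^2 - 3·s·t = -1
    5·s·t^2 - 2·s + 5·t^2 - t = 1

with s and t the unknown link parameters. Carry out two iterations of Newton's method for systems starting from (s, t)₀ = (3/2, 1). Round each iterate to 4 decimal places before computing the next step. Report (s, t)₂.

(0.6083, 0.6315)

At (3/2, 1): F = (-2.0000, 7.5000).
Jacobian J = [[-4·s + 4·t^2 - 3·t, 8·s·t - 3·s], [5·t^2 - 2, 10·s·t + 10·t - 1]].
At the point, J = [[-5.0000, 7.5000], [3.0000, 24.0000]] (det J = -142.5000).
Solving J·Δ = −F gives Δ = (-0.7316, -0.2211).
Then the next iterate is (s, t)₁ = (0.7684, 0.7789).
Round to (0.7684, 0.7789) and repeat: F = (-0.111690, 2.048611), J = [[-2.983559, 2.482854], [1.033426, 12.774068]].
Δ = (-0.1601, -0.1474), so (s, t)₂ = (0.6083, 0.6315).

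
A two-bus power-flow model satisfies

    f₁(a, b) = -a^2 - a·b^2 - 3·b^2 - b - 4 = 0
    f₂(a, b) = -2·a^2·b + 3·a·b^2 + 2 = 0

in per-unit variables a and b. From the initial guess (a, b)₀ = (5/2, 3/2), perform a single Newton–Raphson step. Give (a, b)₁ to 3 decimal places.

(1.398, 0.578)

At (5/2, 3/2): F = (-24.125, 0.125).
Jacobian J = [[-2·a - b^2, -2·a·b - 6·b - 1], [-4·a·b + 3·b^2, -2·a^2 + 6·a·b]].
At the point, J = [[-7.250, -17.500], [-8.250, 10.000]] (det J = -216.875).
Solving J·Δ = −F gives Δ = (-1.102, -0.922).
Then the next iterate is (a, b)₁ = (1.398, 0.578).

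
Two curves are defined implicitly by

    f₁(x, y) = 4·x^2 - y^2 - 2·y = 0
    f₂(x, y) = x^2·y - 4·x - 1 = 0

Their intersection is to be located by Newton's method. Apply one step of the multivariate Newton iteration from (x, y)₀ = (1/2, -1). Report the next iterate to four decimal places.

At (1/2, -1): F = (2.0000, -3.2500).
Jacobian J = [[8·x, -2·y - 2], [2·x·y - 4, x^2]].
At the point, J = [[4.0000, 0.0000], [-5.0000, 0.2500]] (det J = 1.0000).
Solving J·Δ = −F gives Δ = (-0.5000, 3.0000).
Then the next iterate is (x, y)₁ = (0.0000, 2.0000).

(0.0000, 2.0000)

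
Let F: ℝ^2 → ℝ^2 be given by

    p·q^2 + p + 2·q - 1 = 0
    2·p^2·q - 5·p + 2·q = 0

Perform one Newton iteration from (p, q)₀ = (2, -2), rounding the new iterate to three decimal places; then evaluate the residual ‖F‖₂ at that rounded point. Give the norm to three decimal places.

At (2, -2): F = (5.000, -30.000).
Jacobian J = [[q^2 + 1, 2·p·q + 2], [4·p·q - 5, 2·p^2 + 2]].
At the point, J = [[5.000, -6.000], [-21.000, 10.000]] (det J = -76.000).
Solving J·Δ = −F gives Δ = (-1.711, -0.592).
Then the next iterate is (p, q)₁ = (0.289, -2.592).
Re-evaluating at (0.289, -2.592): F = (-3.95336, -7.06197), so ‖F‖₂ = 8.093.

8.093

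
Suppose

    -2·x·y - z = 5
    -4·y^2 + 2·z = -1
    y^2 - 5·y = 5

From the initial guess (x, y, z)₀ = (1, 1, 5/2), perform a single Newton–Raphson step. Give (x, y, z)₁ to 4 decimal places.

At (1, 1, 5/2): F = (-9.5000, 2.0000, -9.0000).
Jacobian J = [[-2·y, -2·x, -1], [0, -8·y, 2], [0, 2·y - 5, 0]].
At the point, J = [[-2.0000, -2.0000, -1.0000], [0.0000, -8.0000, 2.0000], [0.0000, -3.0000, 0.0000]] (det J = -12.0000).
Solving J·Δ = −F gives Δ = (4.7500, -3.0000, -13.0000).
Then the next iterate is (x, y, z)₁ = (5.7500, -2.0000, -10.5000).

(5.7500, -2.0000, -10.5000)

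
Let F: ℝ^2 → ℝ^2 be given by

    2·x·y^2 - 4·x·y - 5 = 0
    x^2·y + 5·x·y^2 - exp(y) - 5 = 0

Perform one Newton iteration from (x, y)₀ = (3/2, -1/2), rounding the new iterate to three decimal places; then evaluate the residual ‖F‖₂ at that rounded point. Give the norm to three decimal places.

14.898

At (3/2, -1/2): F = (-1.250, -4.85653).
Jacobian J = [[2·y^2 - 4·y, 4·x·y - 4·x], [2·x·y + 5·y^2, x^2 + 10·x·y - exp(y)]].
At the point, J = [[2.500, -9.000], [-0.250, -5.85653]] (det J = -16.89133).
Solving J·Δ = −F gives Δ = (-2.154, -0.737).
Then the next iterate is (x, y)₁ = (-0.654, -1.237).
Re-evaluating at (-0.654, -1.237): F = (-10.23745, -10.82299), so ‖F‖₂ = 14.898.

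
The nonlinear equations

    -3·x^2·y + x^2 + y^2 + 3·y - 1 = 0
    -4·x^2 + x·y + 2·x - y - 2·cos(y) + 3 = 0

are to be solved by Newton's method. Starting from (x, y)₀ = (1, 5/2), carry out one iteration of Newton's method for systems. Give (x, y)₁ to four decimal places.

At (1, 5/2): F = (6.2500, 2.602287).
Jacobian J = [[-6·x·y + 2·x, -3·x^2 + 2·y + 3], [-8·x + y + 2, x + 2·sin(y) - 1]].
At the point, J = [[-13.0000, 5.0000], [-3.5000, 1.196944]] (det J = 1.939724).
Solving J·Δ = −F gives Δ = (2.8512, 6.1631).
Then the next iterate is (x, y)₁ = (3.8512, 8.6631).

(3.8512, 8.6631)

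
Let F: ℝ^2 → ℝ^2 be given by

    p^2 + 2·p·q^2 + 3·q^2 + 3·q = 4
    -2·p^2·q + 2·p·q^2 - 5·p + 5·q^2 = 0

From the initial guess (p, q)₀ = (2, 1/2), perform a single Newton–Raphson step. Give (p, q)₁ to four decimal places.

At (2, 1/2): F = (3.2500, -11.7500).
Jacobian J = [[2·p + 2·q^2, 4·p·q + 6·q + 3], [-4·p·q + 2·q^2 - 5, -2·p^2 + 4·p·q + 10·q]].
At the point, J = [[4.5000, 10.0000], [-8.5000, 1.0000]] (det J = 89.5000).
Solving J·Δ = −F gives Δ = (-1.3492, 0.2821).
Then the next iterate is (p, q)₁ = (0.6508, 0.7821).

(0.6508, 0.7821)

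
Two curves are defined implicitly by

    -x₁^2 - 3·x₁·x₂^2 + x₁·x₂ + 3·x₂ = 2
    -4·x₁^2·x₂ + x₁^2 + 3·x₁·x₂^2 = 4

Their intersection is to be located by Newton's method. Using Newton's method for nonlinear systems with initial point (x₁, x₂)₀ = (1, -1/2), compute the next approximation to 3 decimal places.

(2.714, 1.117)

At (1, -1/2): F = (-5.750, -0.250).
Jacobian J = [[-2·x₁ - 3·x₂^2 + x₂, -6·x₁·x₂ + x₁ + 3], [-8·x₁·x₂ + 2·x₁ + 3·x₂^2, -4·x₁^2 + 6·x₁·x₂]].
At the point, J = [[-3.250, 7.000], [6.750, -7.000]] (det J = -24.500).
Solving J·Δ = −F gives Δ = (1.714, 1.617).
Then the next iterate is (x₁, x₂)₁ = (2.714, 1.117).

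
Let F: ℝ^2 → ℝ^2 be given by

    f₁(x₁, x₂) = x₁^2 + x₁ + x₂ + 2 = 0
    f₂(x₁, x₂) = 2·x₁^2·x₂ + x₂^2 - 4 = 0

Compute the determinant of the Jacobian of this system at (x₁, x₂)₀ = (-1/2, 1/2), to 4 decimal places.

1.0000

J = [[2·x₁ + 1, 1], [4·x₁·x₂, 2·x₁^2 + 2·x₂]].
At the point, J = [[0.0000, 1.0000], [-1.0000, 1.5000]].
det J = 1.0000.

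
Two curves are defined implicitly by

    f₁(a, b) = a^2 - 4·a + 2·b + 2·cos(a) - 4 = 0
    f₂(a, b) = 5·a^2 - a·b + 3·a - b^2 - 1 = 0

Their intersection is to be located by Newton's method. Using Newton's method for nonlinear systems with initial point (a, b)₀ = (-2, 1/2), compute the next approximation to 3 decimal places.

(-1.329, -1.511)

At (-2, 1/2): F = (8.16771, 13.750).
Jacobian J = [[2·a - 2·sin(a) - 4, 2], [10·a - b + 3, -a - 2·b]].
At the point, J = [[-6.18141, 2.000], [-17.500, 1.000]] (det J = 28.81859).
Solving J·Δ = −F gives Δ = (0.671, -2.011).
Then the next iterate is (a, b)₁ = (-1.329, -1.511).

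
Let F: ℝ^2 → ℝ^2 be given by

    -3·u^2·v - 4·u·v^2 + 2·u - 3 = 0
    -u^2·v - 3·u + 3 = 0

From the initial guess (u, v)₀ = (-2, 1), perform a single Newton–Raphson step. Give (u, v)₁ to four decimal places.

At (-2, 1): F = (-11.0000, 5.0000).
Jacobian J = [[-6·u·v - 4·v^2 + 2, -3·u^2 - 8·u·v], [-2·u·v - 3, -u^2]].
At the point, J = [[10.0000, 4.0000], [1.0000, -4.0000]] (det J = -44.0000).
Solving J·Δ = −F gives Δ = (0.5455, 1.3864).
Then the next iterate is (u, v)₁ = (-1.4545, 2.3864).

(-1.4545, 2.3864)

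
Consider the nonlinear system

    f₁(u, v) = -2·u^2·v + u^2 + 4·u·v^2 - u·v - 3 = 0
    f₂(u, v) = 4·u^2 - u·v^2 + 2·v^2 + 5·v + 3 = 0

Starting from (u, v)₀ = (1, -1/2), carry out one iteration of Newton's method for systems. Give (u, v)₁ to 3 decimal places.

At (1, -1/2): F = (0.500, 4.750).
Jacobian J = [[-4·u·v + 2·u + 4·v^2 - v, -2·u^2 + 8·u·v - u], [8·u - v^2, -2·u·v + 4·v + 5]].
At the point, J = [[5.500, -7.000], [7.750, 4.000]] (det J = 76.250).
Solving J·Δ = −F gives Δ = (-0.462, -0.292).
Then the next iterate is (u, v)₁ = (0.538, -0.792).

(0.538, -0.792)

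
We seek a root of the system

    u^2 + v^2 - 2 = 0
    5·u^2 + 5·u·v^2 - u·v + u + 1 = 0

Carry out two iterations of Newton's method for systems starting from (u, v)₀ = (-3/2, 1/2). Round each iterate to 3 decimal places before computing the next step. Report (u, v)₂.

(-0.924, 1.091)

At (-3/2, 1/2): F = (0.500, 9.625).
Jacobian J = [[2·u, 2·v], [10·u + 5·v^2 - v + 1, 10·u·v - u]].
At the point, J = [[-3.000, 1.000], [-13.250, -6.000]] (det J = 31.250).
Solving J·Δ = −F gives Δ = (0.404, 0.712).
Then the next iterate is (u, v)₁ = (-1.096, 1.212).
Round to (-1.096, 1.212) and repeat: F = (0.67016, -0.81138), J = [[-2.192, 2.424], [-3.82728, -12.18752]].
Δ = (0.172, -0.121), so (u, v)₂ = (-0.924, 1.091).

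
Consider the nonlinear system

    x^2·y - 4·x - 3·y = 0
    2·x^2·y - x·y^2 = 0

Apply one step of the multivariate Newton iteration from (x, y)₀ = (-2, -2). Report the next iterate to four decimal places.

At (-2, -2): F = (6.0000, -8.0000).
Jacobian J = [[2·x·y - 4, x^2 - 3], [4·x·y - y^2, 2·x^2 - 2·x·y]].
At the point, J = [[4.0000, 1.0000], [12.0000, 0.0000]] (det J = -12.0000).
Solving J·Δ = −F gives Δ = (0.6667, -8.6667).
Then the next iterate is (x, y)₁ = (-1.3333, -10.6667).

(-1.3333, -10.6667)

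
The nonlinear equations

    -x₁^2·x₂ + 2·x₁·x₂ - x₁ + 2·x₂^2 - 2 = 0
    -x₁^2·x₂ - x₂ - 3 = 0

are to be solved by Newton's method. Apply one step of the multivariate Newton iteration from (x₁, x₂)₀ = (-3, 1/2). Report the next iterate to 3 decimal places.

(1.889, 1.167)

At (-3, 1/2): F = (-6.000, -8.000).
Jacobian J = [[-2·x₁·x₂ + 2·x₂ - 1, -x₁^2 + 2·x₁ + 4·x₂], [-2·x₁·x₂, -x₁^2 - 1]].
At the point, J = [[3.000, -13.000], [3.000, -10.000]] (det J = 9.000).
Solving J·Δ = −F gives Δ = (4.889, 0.667).
Then the next iterate is (x₁, x₂)₁ = (1.889, 1.167).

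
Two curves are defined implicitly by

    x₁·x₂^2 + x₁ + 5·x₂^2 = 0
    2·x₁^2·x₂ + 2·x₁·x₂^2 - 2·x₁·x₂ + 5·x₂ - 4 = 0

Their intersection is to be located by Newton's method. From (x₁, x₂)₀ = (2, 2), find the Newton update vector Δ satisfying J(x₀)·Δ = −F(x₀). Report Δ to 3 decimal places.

At (2, 2): F = (30.000, 30.000).
Jacobian J = [[x₂^2 + 1, 2·x₁·x₂ + 10·x₂], [4·x₁·x₂ + 2·x₂^2 - 2·x₂, 2·x₁^2 + 4·x₁·x₂ - 2·x₁ + 5]].
At the point, J = [[5.000, 28.000], [20.000, 25.000]] (det J = -435.000).
Solving J·Δ = −F gives Δ = (-0.207, -1.034).

(-0.207, -1.034)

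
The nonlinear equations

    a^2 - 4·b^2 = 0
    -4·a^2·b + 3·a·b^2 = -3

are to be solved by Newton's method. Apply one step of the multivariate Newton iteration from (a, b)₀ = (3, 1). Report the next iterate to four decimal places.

(1.9783, 0.8587)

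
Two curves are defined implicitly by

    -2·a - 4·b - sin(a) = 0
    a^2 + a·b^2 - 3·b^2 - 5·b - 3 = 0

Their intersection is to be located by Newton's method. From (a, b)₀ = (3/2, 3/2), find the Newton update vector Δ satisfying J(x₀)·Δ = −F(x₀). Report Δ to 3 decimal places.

At (3/2, 3/2): F = (-9.99749, -11.625).
Jacobian J = [[-cos(a) - 2, -4], [2·a + b^2, 2·a·b - 6·b - 5]].
At the point, J = [[-2.07074, -4.000], [5.250, -9.500]] (det J = 40.67200).
Solving J·Δ = −F gives Δ = (-1.192, -1.882).

(-1.192, -1.882)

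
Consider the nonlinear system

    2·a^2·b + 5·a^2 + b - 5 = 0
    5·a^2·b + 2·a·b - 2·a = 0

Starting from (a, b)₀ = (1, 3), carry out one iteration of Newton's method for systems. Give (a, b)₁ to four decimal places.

(0.8846, 0.8462)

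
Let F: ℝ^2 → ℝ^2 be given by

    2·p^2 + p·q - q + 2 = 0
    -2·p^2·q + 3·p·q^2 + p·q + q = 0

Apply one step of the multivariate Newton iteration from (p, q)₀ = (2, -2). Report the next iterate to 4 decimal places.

At (2, -2): F = (8.0000, 34.0000).
Jacobian J = [[4·p + q, p - 1], [-4·p·q + 3·q^2 + q, -2·p^2 + 6·p·q + p + 1]].
At the point, J = [[6.0000, 1.0000], [26.0000, -29.0000]] (det J = -200.0000).
Solving J·Δ = −F gives Δ = (-1.3300, -0.0200).
Then the next iterate is (p, q)₁ = (0.6700, -2.0200).

(0.6700, -2.0200)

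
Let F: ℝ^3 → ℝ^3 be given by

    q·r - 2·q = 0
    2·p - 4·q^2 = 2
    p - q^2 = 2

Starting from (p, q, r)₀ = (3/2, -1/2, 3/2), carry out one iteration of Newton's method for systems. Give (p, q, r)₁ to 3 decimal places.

At (3/2, -1/2, 3/2): F = (0.250, 0.000, -0.750).
Jacobian J = [[0, r - 2, q], [2, -8·q, 0], [1, -2·q, 0]].
At the point, J = [[0.000, -0.500, -0.500], [2.000, 4.000, 0.000], [1.000, 1.000, 0.000]] (det J = 1.000).
Solving J·Δ = −F gives Δ = (1.500, -0.750, 1.250).
Then the next iterate is (p, q, r)₁ = (3.000, -1.250, 2.750).

(3.000, -1.250, 2.750)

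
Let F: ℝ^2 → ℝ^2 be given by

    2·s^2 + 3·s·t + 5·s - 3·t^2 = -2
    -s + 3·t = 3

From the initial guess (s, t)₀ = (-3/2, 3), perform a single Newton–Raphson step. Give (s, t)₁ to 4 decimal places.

(-31.0000, -9.3333)

At (-3/2, 3): F = (-41.5000, 7.5000).
Jacobian J = [[4·s + 3·t + 5, 3·s - 6·t], [-1, 3]].
At the point, J = [[8.0000, -22.5000], [-1.0000, 3.0000]] (det J = 1.5000).
Solving J·Δ = −F gives Δ = (-29.5000, -12.3333).
Then the next iterate is (s, t)₁ = (-31.0000, -9.3333).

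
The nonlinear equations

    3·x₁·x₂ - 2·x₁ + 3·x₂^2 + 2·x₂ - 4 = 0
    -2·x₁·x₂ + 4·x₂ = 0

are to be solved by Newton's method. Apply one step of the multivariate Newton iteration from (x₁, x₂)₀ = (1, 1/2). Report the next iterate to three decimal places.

(2.929, 0.964)

At (1, 1/2): F = (-2.750, 1.000).
Jacobian J = [[3·x₂ - 2, 3·x₁ + 6·x₂ + 2], [-2·x₂, -2·x₁ + 4]].
At the point, J = [[-0.500, 8.000], [-1.000, 2.000]] (det J = 7.000).
Solving J·Δ = −F gives Δ = (1.929, 0.464).
Then the next iterate is (x₁, x₂)₁ = (2.929, 0.964).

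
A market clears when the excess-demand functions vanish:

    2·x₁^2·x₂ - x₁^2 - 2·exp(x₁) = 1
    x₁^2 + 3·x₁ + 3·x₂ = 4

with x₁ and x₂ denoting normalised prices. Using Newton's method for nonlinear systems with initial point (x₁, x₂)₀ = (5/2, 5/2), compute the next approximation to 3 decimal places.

At (5/2, 5/2): F = (-0.36499, 17.250).
Jacobian J = [[4·x₁·x₂ - 2·x₁ - 2·exp(x₁), 2·x₁^2], [2·x₁ + 3, 3]].
At the point, J = [[-4.36499, 12.500], [8.000, 3.000]] (det J = -113.09496).
Solving J·Δ = −F gives Δ = (-1.916, -0.640).
Then the next iterate is (x₁, x₂)₁ = (0.584, 1.860).

(0.584, 1.860)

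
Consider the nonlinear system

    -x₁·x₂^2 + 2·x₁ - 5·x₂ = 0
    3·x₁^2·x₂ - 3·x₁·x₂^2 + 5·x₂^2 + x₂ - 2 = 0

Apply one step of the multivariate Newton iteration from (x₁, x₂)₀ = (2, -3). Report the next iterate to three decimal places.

At (2, -3): F = (1.000, -50.000).
Jacobian J = [[-x₂^2 + 2, -2·x₁·x₂ - 5], [6·x₁·x₂ - 3·x₂^2, 3·x₁^2 - 6·x₁·x₂ + 10·x₂ + 1]].
At the point, J = [[-7.000, 7.000], [-63.000, 19.000]] (det J = 308.000).
Solving J·Δ = −F gives Δ = (-1.198, -1.341).
Then the next iterate is (x₁, x₂)₁ = (0.802, -4.341).

(0.802, -4.341)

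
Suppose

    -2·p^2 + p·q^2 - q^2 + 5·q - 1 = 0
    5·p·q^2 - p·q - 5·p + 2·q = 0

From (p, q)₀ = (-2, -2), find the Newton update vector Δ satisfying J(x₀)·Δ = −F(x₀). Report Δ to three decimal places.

(3.004, -0.297)

At (-2, -2): F = (-31.000, -38.000).
Jacobian J = [[-4·p + q^2, 2·p·q - 2·q + 5], [5·q^2 - q - 5, 10·p·q - p + 2]].
At the point, J = [[12.000, 17.000], [17.000, 44.000]] (det J = 239.000).
Solving J·Δ = −F gives Δ = (3.004, -0.297).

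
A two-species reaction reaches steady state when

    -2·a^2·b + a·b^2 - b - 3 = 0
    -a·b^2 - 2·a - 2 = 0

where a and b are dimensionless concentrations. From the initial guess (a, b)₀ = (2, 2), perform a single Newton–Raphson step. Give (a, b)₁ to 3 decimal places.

At (2, 2): F = (-13.000, -14.000).
Jacobian J = [[-4·a·b + b^2, -2·a^2 + 2·a·b - 1], [-b^2 - 2, -2·a·b]].
At the point, J = [[-12.000, -1.000], [-6.000, -8.000]] (det J = 90.000).
Solving J·Δ = −F gives Δ = (-1.000, -1.000).
Then the next iterate is (a, b)₁ = (1.000, 1.000).

(1.000, 1.000)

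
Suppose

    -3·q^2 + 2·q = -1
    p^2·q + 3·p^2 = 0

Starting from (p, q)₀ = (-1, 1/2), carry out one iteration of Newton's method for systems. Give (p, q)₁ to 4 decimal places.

At (-1, 1/2): F = (1.2500, 3.5000).
Jacobian J = [[0, -6·q + 2], [2·p·q + 6·p, p^2]].
At the point, J = [[0.0000, -1.0000], [-7.0000, 1.0000]] (det J = -7.0000).
Solving J·Δ = −F gives Δ = (0.6786, 1.2500).
Then the next iterate is (p, q)₁ = (-0.3214, 1.7500).

(-0.3214, 1.7500)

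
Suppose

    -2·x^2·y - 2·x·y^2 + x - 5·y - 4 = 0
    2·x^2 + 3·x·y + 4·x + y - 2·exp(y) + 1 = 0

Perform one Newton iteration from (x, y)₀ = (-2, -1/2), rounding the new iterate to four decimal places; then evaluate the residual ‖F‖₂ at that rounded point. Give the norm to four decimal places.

0.3896

At (-2, -1/2): F = (1.5000, 2.286939).
Jacobian J = [[-4·x·y - 2·y^2 + 1, -2·x^2 - 4·x·y - 5], [4·x + 3·y + 4, 3·x - 2·exp(y) + 1]].
At the point, J = [[-3.5000, -17.0000], [-5.5000, -6.213061]] (det J = -71.754285).
Solving J·Δ = −F gives Δ = (0.4119, 0.0034).
Then the next iterate is (x, y)₁ = (-1.5881, -0.4966).
Re-evaluating at (-1.5881, -0.4966): F = (0.183099, 0.343882), so ‖F‖₂ = 0.3896.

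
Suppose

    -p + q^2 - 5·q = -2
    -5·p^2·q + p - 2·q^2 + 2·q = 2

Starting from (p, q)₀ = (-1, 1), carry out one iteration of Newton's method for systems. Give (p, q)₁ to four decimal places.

(-0.5750, 0.5250)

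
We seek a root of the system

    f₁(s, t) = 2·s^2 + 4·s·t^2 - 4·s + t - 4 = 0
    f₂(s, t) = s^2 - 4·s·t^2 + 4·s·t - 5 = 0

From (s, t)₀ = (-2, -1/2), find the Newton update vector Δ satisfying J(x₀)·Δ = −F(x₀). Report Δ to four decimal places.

At (-2, -1/2): F = (9.5000, 5.0000).
Jacobian J = [[4·s + 4·t^2 - 4, 8·s·t + 1], [2·s - 4·t^2 + 4·t, -8·s·t + 4·s]].
At the point, J = [[-11.0000, 9.0000], [-7.0000, -16.0000]] (det J = 239.0000).
Solving J·Δ = −F gives Δ = (0.8243, -0.0481).

(0.8243, -0.0481)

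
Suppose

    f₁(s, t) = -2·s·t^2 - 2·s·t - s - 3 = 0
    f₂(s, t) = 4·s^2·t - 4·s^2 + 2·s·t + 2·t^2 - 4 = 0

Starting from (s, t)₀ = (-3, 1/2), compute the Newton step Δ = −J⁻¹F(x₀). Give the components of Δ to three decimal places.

At (-3, 1/2): F = (4.500, -24.500).
Jacobian J = [[-2·t^2 - 2·t - 1, -4·s·t - 2·s], [8·s·t - 8·s + 2·t, 4·s^2 + 2·s + 4·t]].
At the point, J = [[-2.500, 12.000], [13.000, 32.000]] (det J = -236.000).
Solving J·Δ = −F gives Δ = (1.856, 0.012).

(1.856, 0.012)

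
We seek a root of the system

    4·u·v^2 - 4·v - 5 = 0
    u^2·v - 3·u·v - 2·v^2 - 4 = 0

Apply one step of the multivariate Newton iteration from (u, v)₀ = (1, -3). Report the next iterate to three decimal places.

At (1, -3): F = (43.000, -16.000).
Jacobian J = [[4·v^2, 8·u·v - 4], [2·u·v - 3·v, u^2 - 3·u - 4·v]].
At the point, J = [[36.000, -28.000], [3.000, 10.000]] (det J = 444.000).
Solving J·Δ = −F gives Δ = (0.041, 1.588).
Then the next iterate is (u, v)₁ = (1.041, -1.412).

(1.041, -1.412)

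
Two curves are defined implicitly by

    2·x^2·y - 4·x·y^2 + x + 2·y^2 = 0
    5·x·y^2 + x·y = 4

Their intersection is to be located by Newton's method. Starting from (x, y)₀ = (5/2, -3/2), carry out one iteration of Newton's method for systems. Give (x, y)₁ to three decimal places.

(1.487, -1.200)

At (5/2, -3/2): F = (-34.250, 20.375).
Jacobian J = [[4·x·y - 4·y^2 + 1, 2·x^2 - 8·x·y + 4·y], [5·y^2 + y, 10·x·y + x]].
At the point, J = [[-23.000, 36.500], [9.750, -35.000]] (det J = 449.125).
Solving J·Δ = −F gives Δ = (-1.013, 0.300).
Then the next iterate is (x, y)₁ = (1.487, -1.200).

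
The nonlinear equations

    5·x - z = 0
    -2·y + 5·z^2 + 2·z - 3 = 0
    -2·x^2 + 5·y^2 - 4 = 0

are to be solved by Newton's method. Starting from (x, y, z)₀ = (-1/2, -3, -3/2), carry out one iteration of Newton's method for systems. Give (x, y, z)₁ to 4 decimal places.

At (-1/2, -3, -3/2): F = (-1.0000, 11.2500, 40.5000).
Jacobian J = [[5, 0, -1], [0, -2, 10·z + 2], [-4·x, 10·y, 0]].
At the point, J = [[5.0000, 0.0000, -1.0000], [0.0000, -2.0000, -13.0000], [2.0000, -30.0000, 0.0000]] (det J = -1954.0000).
Solving J·Δ = −F gives Δ = (0.3309, 1.3721, 0.6543).
Then the next iterate is (x, y, z)₁ = (-0.1691, -1.6279, -0.8457).

(-0.1691, -1.6279, -0.8457)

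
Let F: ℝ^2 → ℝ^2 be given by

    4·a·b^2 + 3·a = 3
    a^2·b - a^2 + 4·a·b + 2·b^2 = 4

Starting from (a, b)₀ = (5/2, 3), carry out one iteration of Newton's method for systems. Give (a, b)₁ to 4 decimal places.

(-0.8007, 3.5704)

At (5/2, 3): F = (94.5000, 56.5000).
Jacobian J = [[4·b^2 + 3, 8·a·b], [2·a·b - 2·a + 4·b, a^2 + 4·a + 4·b]].
At the point, J = [[39.0000, 60.0000], [22.0000, 28.2500]] (det J = -218.2500).
Solving J·Δ = −F gives Δ = (-3.3007, 0.5704).
Then the next iterate is (a, b)₁ = (-0.8007, 3.5704).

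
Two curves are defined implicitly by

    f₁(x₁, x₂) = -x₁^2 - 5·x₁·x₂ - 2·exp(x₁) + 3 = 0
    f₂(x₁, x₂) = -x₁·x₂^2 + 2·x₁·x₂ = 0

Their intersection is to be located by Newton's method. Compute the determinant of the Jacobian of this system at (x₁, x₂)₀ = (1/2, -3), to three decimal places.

J = [[-2·x₁ - 5·x₂ - 2·exp(x₁), -5·x₁], [-x₂^2 + 2·x₂, -2·x₁·x₂ + 2·x₁]].
At the point, J = [[10.70256, -2.500], [-15.000, 4.000]].
det J = 5.310.

5.310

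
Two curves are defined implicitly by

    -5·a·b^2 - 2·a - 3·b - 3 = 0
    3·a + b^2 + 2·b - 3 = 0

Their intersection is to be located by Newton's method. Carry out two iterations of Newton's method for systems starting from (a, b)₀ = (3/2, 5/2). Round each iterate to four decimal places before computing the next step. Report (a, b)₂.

(1.3777, -0.3919)

At (3/2, 5/2): F = (-60.3750, 12.7500).
Jacobian J = [[-5·b^2 - 2, -10·a·b - 3], [3, 2·b + 2]].
At the point, J = [[-33.2500, -40.5000], [3.0000, 7.0000]] (det J = -111.2500).
Solving J·Δ = −F gives Δ = (0.8427, -2.1826).
Then the next iterate is (a, b)₁ = (2.3427, 0.3174).
Round to (2.3427, 0.3174) and repeat: F = (-9.817650, 4.763643), J = [[-2.503714, -10.435730], [3.0000, 2.6348]].
Δ = (-0.9650, -0.7093), so (a, b)₂ = (1.3777, -0.3919).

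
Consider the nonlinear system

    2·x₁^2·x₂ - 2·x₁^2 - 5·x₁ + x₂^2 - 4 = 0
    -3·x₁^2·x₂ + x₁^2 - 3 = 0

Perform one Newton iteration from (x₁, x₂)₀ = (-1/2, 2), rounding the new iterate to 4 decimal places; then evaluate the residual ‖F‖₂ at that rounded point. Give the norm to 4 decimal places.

5.4024

At (-1/2, 2): F = (3.0000, -4.2500).
Jacobian J = [[4·x₁·x₂ - 4·x₁ - 5, 2·x₁^2 + 2·x₂], [-6·x₁·x₂ + 2·x₁, -3·x₁^2]].
At the point, J = [[-7.0000, 4.5000], [5.0000, -0.7500]] (det J = -17.2500).
Solving J·Δ = −F gives Δ = (0.9783, 0.8551).
Then the next iterate is (x₁, x₂)₁ = (0.4783, 2.8551).
Re-evaluating at (0.4783, 2.8551): F = (2.608882, -4.730720), so ‖F‖₂ = 5.4024.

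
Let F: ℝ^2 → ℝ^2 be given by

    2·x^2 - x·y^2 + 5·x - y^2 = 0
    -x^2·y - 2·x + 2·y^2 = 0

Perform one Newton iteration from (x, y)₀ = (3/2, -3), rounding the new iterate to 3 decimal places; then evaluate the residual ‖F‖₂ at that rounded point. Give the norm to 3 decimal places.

At (3/2, -3): F = (-10.500, 21.750).
Jacobian J = [[4·x - y^2 + 5, -2·x·y - 2·y], [-2·x·y - 2, -x^2 + 4·y]].
At the point, J = [[2.000, 15.000], [7.000, -14.250]] (det J = -133.500).
Solving J·Δ = −F gives Δ = (-1.323, 0.876).
Then the next iterate is (x, y)₁ = (0.177, -2.124).
Re-evaluating at (0.177, -2.124): F = (-4.36223, 8.73529), so ‖F‖₂ = 9.764.

9.764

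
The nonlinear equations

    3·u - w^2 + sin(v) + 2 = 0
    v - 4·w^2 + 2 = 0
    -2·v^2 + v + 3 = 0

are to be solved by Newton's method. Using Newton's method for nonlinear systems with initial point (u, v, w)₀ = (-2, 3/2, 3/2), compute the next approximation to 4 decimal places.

At (-2, 3/2, 3/2): F = (-5.252505, -5.5000, 0.0000).
Jacobian J = [[3, cos(v), -2·w], [0, 1, -8·w], [0, -4·v + 1, 0]].
At the point, J = [[3.0000, 0.070737, -3.0000], [0.0000, 1.0000, -12.0000], [0.0000, -5.0000, 0.0000]] (det J = -180.0000).
Solving J·Δ = −F gives Δ = (1.2925, 0.0000, -0.4583).
Then the next iterate is (u, v, w)₁ = (-0.7075, 1.5000, 1.0417).

(-0.7075, 1.5000, 1.0417)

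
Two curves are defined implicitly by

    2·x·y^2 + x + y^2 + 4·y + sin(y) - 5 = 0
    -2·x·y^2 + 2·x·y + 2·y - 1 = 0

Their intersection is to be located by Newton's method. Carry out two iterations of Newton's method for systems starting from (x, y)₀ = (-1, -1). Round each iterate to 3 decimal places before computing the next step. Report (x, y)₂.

(-2.130, 1.637)

At (-1, -1): F = (-11.84147, 1.000).
Jacobian J = [[2·y^2 + 1, 4·x·y + 2·y + cos(y) + 4], [-2·y^2 + 2·y, -4·x·y + 2·x + 2]].
At the point, J = [[3.000, 6.54030], [-4.000, -4.000]] (det J = 14.16121).
Solving J·Δ = −F gives Δ = (-2.883, 3.133).
Then the next iterate is (x, y)₁ = (-3.883, 2.133).
Round to (-3.883, 2.133) and repeat: F = (-30.28811, 22.03401), J = [[10.09938, -25.39681], [-4.83338, 27.36376]].
Δ = (1.753, -0.496), so (x, y)₂ = (-2.130, 1.637).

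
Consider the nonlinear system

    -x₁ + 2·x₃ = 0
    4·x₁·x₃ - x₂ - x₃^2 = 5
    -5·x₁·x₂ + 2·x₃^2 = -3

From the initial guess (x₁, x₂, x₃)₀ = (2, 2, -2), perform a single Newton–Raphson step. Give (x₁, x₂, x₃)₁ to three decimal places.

(22.500, -30.000, 11.250)

At (2, 2, -2): F = (-6.000, -27.000, -9.000).
Jacobian J = [[-1, 0, 2], [4·x₃, -1, 4·x₁ - 2·x₃], [-5·x₂, -5·x₁, 4·x₃]].
At the point, J = [[-1.000, 0.000, 2.000], [-8.000, -1.000, 12.000], [-10.000, -10.000, -8.000]] (det J = 12.000).
Solving J·Δ = −F gives Δ = (20.500, -32.000, 13.250).
Then the next iterate is (x₁, x₂, x₃)₁ = (22.500, -30.000, 11.250).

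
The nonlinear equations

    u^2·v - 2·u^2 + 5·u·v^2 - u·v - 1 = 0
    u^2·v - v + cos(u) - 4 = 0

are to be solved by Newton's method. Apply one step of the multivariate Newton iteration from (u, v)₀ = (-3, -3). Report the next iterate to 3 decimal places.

At (-3, -3): F = (-190.000, -28.98999).
Jacobian J = [[2·u·v - 4·u + 5·v^2 - v, u^2 + 10·u·v - u], [2·u·v - sin(u), u^2 - 1]].
At the point, J = [[78.000, 102.000], [18.14112, 8.000]] (det J = -1226.39424).
Solving J·Δ = −F gives Δ = (1.172, 0.967).
Then the next iterate is (u, v)₁ = (-1.828, -2.033).

(-1.828, -2.033)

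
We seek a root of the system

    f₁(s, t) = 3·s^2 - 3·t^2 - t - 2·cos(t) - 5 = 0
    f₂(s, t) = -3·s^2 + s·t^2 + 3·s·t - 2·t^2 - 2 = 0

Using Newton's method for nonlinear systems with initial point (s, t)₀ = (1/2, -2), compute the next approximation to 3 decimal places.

(0.394, -0.504)

At (1/2, -2): F = (-13.41771, -11.750).
Jacobian J = [[6·s, -6·t + 2·sin(t) - 1], [-6·s + t^2 + 3·t, 2·s·t + 3·s - 4·t]].
At the point, J = [[3.000, 9.18141], [-5.000, 7.500]] (det J = 68.40703).
Solving J·Δ = −F gives Δ = (-0.106, 1.496).
Then the next iterate is (s, t)₁ = (0.394, -0.504).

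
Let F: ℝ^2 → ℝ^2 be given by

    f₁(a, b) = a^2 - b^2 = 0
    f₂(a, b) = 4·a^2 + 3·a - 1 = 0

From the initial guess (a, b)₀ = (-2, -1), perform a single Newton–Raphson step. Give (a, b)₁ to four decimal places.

At (-2, -1): F = (3.0000, 9.0000).
Jacobian J = [[2·a, -2·b], [8·a + 3, 0]].
At the point, J = [[-4.0000, 2.0000], [-13.0000, 0.0000]] (det J = 26.0000).
Solving J·Δ = −F gives Δ = (0.6923, -0.1154).
Then the next iterate is (a, b)₁ = (-1.3077, -1.1154).

(-1.3077, -1.1154)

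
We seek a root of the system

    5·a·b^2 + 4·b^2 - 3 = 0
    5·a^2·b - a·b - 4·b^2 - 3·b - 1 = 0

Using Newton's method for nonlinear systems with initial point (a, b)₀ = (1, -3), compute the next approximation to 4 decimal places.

(0.3694, -2.0811)

At (1, -3): F = (78.0000, -40.0000).
Jacobian J = [[5·b^2, 10·a·b + 8·b], [10·a·b - b, 5·a^2 - a - 8·b - 3]].
At the point, J = [[45.0000, -54.0000], [-27.0000, 25.0000]] (det J = -333.0000).
Solving J·Δ = −F gives Δ = (-0.6306, 0.9189).
Then the next iterate is (a, b)₁ = (0.3694, -2.0811).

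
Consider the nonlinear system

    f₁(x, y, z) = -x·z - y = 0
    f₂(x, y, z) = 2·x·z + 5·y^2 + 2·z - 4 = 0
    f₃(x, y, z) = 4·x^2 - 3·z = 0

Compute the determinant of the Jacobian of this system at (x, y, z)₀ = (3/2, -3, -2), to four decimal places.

-408.0000

J = [[-z, -1, -x], [2·z, 10·y, 2·x + 2], [8·x, 0, -3]].
At the point, J = [[2.0000, -1.0000, -1.5000], [-4.0000, -30.0000, 5.0000], [12.0000, 0.0000, -3.0000]].
det J = -408.0000.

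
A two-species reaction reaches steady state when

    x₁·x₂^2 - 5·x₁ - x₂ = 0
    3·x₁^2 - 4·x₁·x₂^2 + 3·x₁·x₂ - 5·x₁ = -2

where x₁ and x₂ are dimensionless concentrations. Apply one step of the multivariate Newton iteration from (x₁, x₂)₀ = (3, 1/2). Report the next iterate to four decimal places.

(4.0392, 10.3431)

At (3, 1/2): F = (-14.7500, 15.5000).
Jacobian J = [[x₂^2 - 5, 2·x₁·x₂ - 1], [6·x₁ - 4·x₂^2 + 3·x₂ - 5, -8·x₁·x₂ + 3·x₁]].
At the point, J = [[-4.7500, 2.0000], [13.5000, -3.0000]] (det J = -12.7500).
Solving J·Δ = −F gives Δ = (1.0392, 9.8431).
Then the next iterate is (x₁, x₂)₁ = (4.0392, 10.3431).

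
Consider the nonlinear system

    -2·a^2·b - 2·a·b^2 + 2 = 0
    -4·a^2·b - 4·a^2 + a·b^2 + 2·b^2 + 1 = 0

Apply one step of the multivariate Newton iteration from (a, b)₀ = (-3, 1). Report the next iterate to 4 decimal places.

(-3.6047, -1.6744)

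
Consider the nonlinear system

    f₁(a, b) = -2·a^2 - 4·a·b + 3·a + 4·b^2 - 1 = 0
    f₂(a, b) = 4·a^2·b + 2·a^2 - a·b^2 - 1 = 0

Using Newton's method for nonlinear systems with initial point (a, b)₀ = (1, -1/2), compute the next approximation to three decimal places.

At (1, -1/2): F = (3.000, -1.250).
Jacobian J = [[-4·a - 4·b + 3, -4·a + 8·b], [8·a·b + 4·a - b^2, 4·a^2 - 2·a·b]].
At the point, J = [[1.000, -8.000], [-0.250, 5.000]] (det J = 3.000).
Solving J·Δ = −F gives Δ = (-1.667, 0.167).
Then the next iterate is (a, b)₁ = (-0.667, -0.333).

(-0.667, -0.333)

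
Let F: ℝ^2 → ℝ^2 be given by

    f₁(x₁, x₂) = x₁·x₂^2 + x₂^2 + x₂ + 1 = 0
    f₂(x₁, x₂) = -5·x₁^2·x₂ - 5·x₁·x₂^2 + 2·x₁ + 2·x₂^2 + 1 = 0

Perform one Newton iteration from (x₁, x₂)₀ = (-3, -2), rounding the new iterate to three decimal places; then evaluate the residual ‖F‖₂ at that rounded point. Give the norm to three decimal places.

44.246

At (-3, -2): F = (-9.000, 153.000).
Jacobian J = [[x₂^2, 2·x₁·x₂ + 2·x₂ + 1], [-10·x₁·x₂ - 5·x₂^2 + 2, -5·x₁^2 - 10·x₁·x₂ + 4·x₂]].
At the point, J = [[4.000, 9.000], [-78.000, -113.000]] (det J = 250.000).
Solving J·Δ = −F gives Δ = (1.440, 0.360).
Then the next iterate is (x₁, x₂)₁ = (-1.560, -1.640).
Re-evaluating at (-1.560, -1.640): F = (-2.14618, 44.19360), so ‖F‖₂ = 44.246.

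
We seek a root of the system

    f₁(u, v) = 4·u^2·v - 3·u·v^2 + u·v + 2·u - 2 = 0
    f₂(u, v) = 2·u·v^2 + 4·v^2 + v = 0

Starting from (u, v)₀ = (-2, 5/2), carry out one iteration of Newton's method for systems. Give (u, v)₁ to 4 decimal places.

(-2.0720, 0.8999)

At (-2, 5/2): F = (66.5000, 2.5000).
Jacobian J = [[8·u·v - 3·v^2 + v + 2, 4·u^2 - 6·u·v + u], [2·v^2, 4·u·v + 8·v + 1]].
At the point, J = [[-54.2500, 44.0000], [12.5000, 1.0000]] (det J = -604.2500).
Solving J·Δ = −F gives Δ = (-0.0720, -1.6001).
Then the next iterate is (u, v)₁ = (-2.0720, 0.8999).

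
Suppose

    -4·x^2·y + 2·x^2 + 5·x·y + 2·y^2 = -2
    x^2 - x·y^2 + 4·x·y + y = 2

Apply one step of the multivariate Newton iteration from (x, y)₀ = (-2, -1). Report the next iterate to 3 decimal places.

At (-2, -1): F = (38.000, 11.000).
Jacobian J = [[-8·x·y + 4·x + 5·y, -4·x^2 + 5·x + 4·y], [2·x - y^2 + 4·y, -2·x·y + 4·x + 1]].
At the point, J = [[-29.000, -30.000], [-9.000, -11.000]] (det J = 49.000).
Solving J·Δ = −F gives Δ = (1.796, -0.469).
Then the next iterate is (x, y)₁ = (-0.204, -1.469).

(-0.204, -1.469)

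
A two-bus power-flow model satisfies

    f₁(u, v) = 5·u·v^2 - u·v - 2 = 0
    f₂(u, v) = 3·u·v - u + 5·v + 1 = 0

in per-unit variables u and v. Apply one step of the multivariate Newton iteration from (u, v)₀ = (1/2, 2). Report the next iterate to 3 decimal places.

At (1/2, 2): F = (7.000, 13.500).
Jacobian J = [[5·v^2 - v, 10·u·v - u], [3·v - 1, 3·u + 5]].
At the point, J = [[18.000, 9.500], [5.000, 6.500]] (det J = 69.500).
Solving J·Δ = −F gives Δ = (1.191, -2.993).
Then the next iterate is (u, v)₁ = (1.691, -0.993).

(1.691, -0.993)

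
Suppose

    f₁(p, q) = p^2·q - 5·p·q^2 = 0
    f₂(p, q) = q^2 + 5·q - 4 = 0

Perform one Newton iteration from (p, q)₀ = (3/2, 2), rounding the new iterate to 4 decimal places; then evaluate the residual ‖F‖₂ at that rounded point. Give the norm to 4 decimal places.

4.4605

At (3/2, 2): F = (-25.5000, 10.0000).
Jacobian J = [[2·p·q - 5·q^2, p^2 - 10·p·q], [0, 2·q + 5]].
At the point, J = [[-14.0000, -27.7500], [0.0000, 9.0000]] (det J = -126.0000).
Solving J·Δ = −F gives Δ = (0.3810, -1.1111).
Then the next iterate is (p, q)₁ = (1.8810, 0.8889).
Re-evaluating at (1.8810, 0.8889): F = (-4.286226, 1.234643), so ‖F‖₂ = 4.4605.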